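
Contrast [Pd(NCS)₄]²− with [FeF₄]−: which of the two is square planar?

For [Pd(NCS)₄]²−: Summing ligand charges against the −2 overall charge gives an oxidation state of +2 for palladium. Palladium is a group-10 element; Pd(II) is therefore d⁸. A 4d d⁸ ion has a large crystal-field splitting; square planar leaves the high-energy d_{x²−y²} orbital empty and maximises CFSE. → square planar.
For [FeF₄]−: Each fluoride is −1; balancing the −1 overall charge requires Fe(III). Iron is a group-8 element; Fe(III) is therefore d⁵. A high-spin d⁵ ion has zero CFSE in either geometry, so four ligands adopt the sterically favoured tetrahedral geometry. → tetrahedral.

[Pd(NCS)₄]²−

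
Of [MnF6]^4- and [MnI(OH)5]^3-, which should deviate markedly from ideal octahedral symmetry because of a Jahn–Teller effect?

[MnF6]^4-: Ligand charges: each fluoride is −1. With an overall charge of −4 the manganese centre must be in the +2 oxidation state. Group 7 minus oxidation state 2 gives a d⁵ configuration. Fluoride is a weak-field ligand for a first-row metal, so the complex is high-spin. The d⁵ configuration leaves the e_g set evenly filled (or empty) — no strong Jahn–Teller driving force.
[MnI(OH)5]^3-: Each iodide is −1; each hydroxide is −1; balancing the −3 overall charge requires Mn(III). Mn sits in group 7, so the d-electron count is 7 − 3 = 4. Hydroxide and iodide are weak-field ligands for a first-row metal, so the complex is high-spin. The t₂g³e_g¹ (high-spin) configuration has an unevenly filled e_g set; the Jahn–Teller theorem predicts a tetragonal distortion (typically axial elongation) to lift the degeneracy.

[MnI(OH)5]^3-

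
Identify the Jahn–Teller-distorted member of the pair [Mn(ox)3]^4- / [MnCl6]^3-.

[MnCl6]^3-

[Mn(ox)3]^4-: Summing ligand charges against the −4 overall charge gives an oxidation state of +2 for manganese. Mn sits in group 7, so the d-electron count is 7 − 2 = 5. Oxalate is a weak-field ligand for a first-row metal, so the complex is high-spin. The d⁵ configuration leaves the e_g set evenly filled (or empty) — no strong Jahn–Teller driving force.
[MnCl6]^3-: Summing ligand charges against the −3 overall charge gives an oxidation state of +3 for manganese. Manganese is a group-7 element; Mn(III) is therefore d⁴. Chloride is a weak-field ligand for a first-row metal, so the complex is high-spin. The t₂g³e_g¹ (high-spin) configuration has an unevenly filled e_g set; the Jahn–Teller theorem predicts a tetragonal distortion (typically axial elongation) to lift the degeneracy.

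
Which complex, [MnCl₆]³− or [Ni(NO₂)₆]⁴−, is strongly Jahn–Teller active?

[MnCl₆]³−: Summing ligand charges against the −3 overall charge gives an oxidation state of +3 for manganese. Group 7 minus oxidation state 3 gives a d⁴ configuration. Chloride is a weak-field ligand for a first-row metal, so the complex is high-spin. The t₂g³e_g¹ (high-spin) configuration has an unevenly filled e_g set; the Jahn–Teller theorem predicts a tetragonal distortion (typically axial elongation) to lift the degeneracy.
[Ni(NO₂)₆]⁴−: Ligand charges: each nitro (N-bound nitrite) is −1. With an overall charge of −4 the nickel centre must be in the +2 oxidation state. Nickel is a group-10 element; Ni(II) is therefore d⁸. The d⁸ configuration leaves the e_g set evenly filled (or empty) — no strong Jahn–Teller driving force.

[MnCl₆]³−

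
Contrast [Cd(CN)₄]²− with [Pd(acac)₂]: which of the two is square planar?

[Pd(acac)₂]

For [Cd(CN)₄]²−: Summing ligand charges against the −2 overall charge gives an oxidation state of +2 for cadmium. Cadmium is a group-12 element; Cd(II) is therefore d¹⁰. A d¹⁰ ion has no crystal-field stabilisation preference between square planar and tetrahedral, so four ligands adopt the sterically favoured tetrahedral geometry. → tetrahedral.
For [Pd(acac)₂]: Summing ligand charges against the 0 overall charge gives an oxidation state of +2 for palladium. Pd sits in group 10, so the d-electron count is 10 − 2 = 8. A 4d d⁸ ion has a large crystal-field splitting; square planar leaves the high-energy d_{x²−y²} orbital empty and maximises CFSE. → square planar.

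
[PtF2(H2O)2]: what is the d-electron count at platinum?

d8

Summing ligand charges against the 0 overall charge gives an oxidation state of +2 for platinum.
Pt sits in group 10, so the d-electron count is 10 − 2 = 8.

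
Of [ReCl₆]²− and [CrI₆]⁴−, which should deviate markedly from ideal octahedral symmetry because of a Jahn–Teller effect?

[CrI₆]⁴−

[ReCl₆]²−: Summing ligand charges against the −2 overall charge gives an oxidation state of +4 for rhenium. Rhenium is a group-7 element; Re(IV) is therefore d³. The d³ configuration leaves the e_g set evenly filled (or empty) — no strong Jahn–Teller driving force.
[CrI₆]⁴−: Ligand charges: each iodide is −1. With an overall charge of −4 the chromium centre must be in the +2 oxidation state. Chromium is a group-6 element; Cr(II) is therefore d⁴. Iodide is a weak-field ligand for a first-row metal, so the complex is high-spin. The t₂g³e_g¹ (high-spin) configuration has an unevenly filled e_g set; the Jahn–Teller theorem predicts a tetragonal distortion (typically axial elongation) to lift the degeneracy.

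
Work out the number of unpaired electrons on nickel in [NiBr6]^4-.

Ligand charges: each bromide is −1. With an overall charge of −4 the nickel centre must be in the +2 oxidation state.
Group 10 minus oxidation state 2 gives a d⁸ configuration.
In an octahedral field the d⁸ configuration is t₂g⁶e_g² (only one arrangement possible), giving 2 unpaired electrons.

2 unpaired electrons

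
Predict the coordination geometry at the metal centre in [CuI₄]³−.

Ligand charges: each iodide is −1. With an overall charge of −3 the copper centre must be in the +1 oxidation state.
Copper is a group-11 element; Cu(I) is therefore d¹⁰.
With 4 monodentate ligands the coordination number is 4.
A d¹⁰ ion has no crystal-field stabilisation preference between square planar and tetrahedral, so four ligands adopt the sterically favoured tetrahedral geometry.

tetrahedral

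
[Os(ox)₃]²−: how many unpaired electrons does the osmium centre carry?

2

Each oxalate is −2; balancing the −2 overall charge requires Os(IV).
Os sits in group 8, so the d-electron count is 8 − 4 = 4.
Counting donor atoms: 3×oxalate (bidentate) → 6 donors. Coordination number = 6.
The spin state decides the count: a 5d ion has a large Δₒ and is invariably low-spin.
An octahedral low-spin d⁴ ion is t₂g⁴e_g⁰, giving 2 unpaired electrons.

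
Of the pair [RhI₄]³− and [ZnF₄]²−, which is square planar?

For [RhI₄]³−: Ligand charges: each iodide is −1. With an overall charge of −3 the rhodium centre must be in the +1 oxidation state. Group 9 minus oxidation state 1 gives a d⁸ configuration. A 4d d⁸ ion has a large crystal-field splitting; square planar leaves the high-energy d_{x²−y²} orbital empty and maximises CFSE. → square planar.
For [ZnF₄]²−: Each fluoride is −1; balancing the −2 overall charge requires Zn(II). Group 12 minus oxidation state 2 gives a d¹⁰ configuration. A d¹⁰ ion has no crystal-field stabilisation preference between square planar and tetrahedral, so four ligands adopt the sterically favoured tetrahedral geometry. → tetrahedral.

[RhI₄]³−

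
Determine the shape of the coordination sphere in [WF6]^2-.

octahedral

Each fluoride is −1; balancing the −2 overall charge requires W(IV).
Tungsten is a group-6 element; W(IV) is therefore d².
With 6 monodentate ligands the coordination number is 6.
Six donors around a single metal centre give an octahedral coordination sphere.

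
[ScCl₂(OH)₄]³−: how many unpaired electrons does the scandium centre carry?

0

Each chloride is −1; each hydroxide is −1; balancing the −3 overall charge requires Sc(III).
Sc sits in group 3, so the d-electron count is 3 − 3 = 0.
In an octahedral field the d⁰ configuration is t₂g⁰e_g⁰, giving 0 unpaired electrons.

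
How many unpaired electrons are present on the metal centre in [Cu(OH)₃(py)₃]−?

Each hydroxide is −1; pyridine is neutral; balancing the −1 overall charge requires Cu(II).
Cu sits in group 11, so the d-electron count is 11 − 2 = 9.
In an octahedral field the d⁹ configuration is t₂g⁶e_g³ (only one arrangement possible), giving 1 unpaired electron.

1 unpaired electron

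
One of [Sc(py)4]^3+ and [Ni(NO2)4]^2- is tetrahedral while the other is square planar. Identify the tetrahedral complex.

[Sc(py)4]^3+

For [Sc(py)4]^3+: Pyridine is neutral; balancing the +3 overall charge requires Sc(III). Scandium is a group-3 element; Sc(III) is therefore d⁰. A d⁰ ion has no crystal-field stabilisation preference between square planar and tetrahedral, so four ligands adopt the sterically favoured tetrahedral geometry. → tetrahedral.
For [Ni(NO2)4]^2-: Each nitro (N-bound nitrite) is −1; balancing the −2 overall charge requires Ni(II). Ni sits in group 10, so the d-electron count is 10 − 2 = 8. Nitro (N-bound nitrite) is a strong-field ligand (high in the spectrochemical series). A 3d d⁸ ion with strong-field ligands gains enough CFSE to favour square planar over tetrahedral. → square planar.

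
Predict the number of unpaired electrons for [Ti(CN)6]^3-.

1 unpaired electron

Summing ligand charges against the −3 overall charge gives an oxidation state of +3 for titanium.
Titanium is a group-4 element; Ti(III) is therefore d¹.
In an octahedral field the d¹ configuration is t₂g¹e_g⁰ (only one arrangement possible), giving 1 unpaired electron.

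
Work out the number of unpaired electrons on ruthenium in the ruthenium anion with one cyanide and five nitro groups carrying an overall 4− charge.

Each cyanide is −1; each nitro (N-bound nitrite) is −1; balancing the −4 overall charge requires Ru(II).
Ru sits in group 8, so the d-electron count is 8 − 2 = 6.
The spin state decides the count: a 4d ion has a large Δₒ and is invariably low-spin.
An octahedral low-spin d⁶ ion is t₂g⁶e_g⁰, giving 0 unpaired electrons.

0 unpaired electrons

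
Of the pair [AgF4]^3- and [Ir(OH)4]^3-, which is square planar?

[Ir(OH)4]^3-

For [AgF4]^3-: Ligand charges: each fluoride is −1. With an overall charge of −3 the silver centre must be in the +1 oxidation state. Ag sits in group 11, so the d-electron count is 11 − 1 = 10. A d¹⁰ ion has no crystal-field stabilisation preference between square planar and tetrahedral, so four ligands adopt the sterically favoured tetrahedral geometry. → tetrahedral.
For [Ir(OH)4]^3-: Summing ligand charges against the −3 overall charge gives an oxidation state of +1 for iridium. Iridium is a group-9 element; Ir(I) is therefore d⁸. A 5d d⁸ ion has a large crystal-field splitting; square planar leaves the high-energy d_{x²−y²} orbital empty and maximises CFSE. → square planar.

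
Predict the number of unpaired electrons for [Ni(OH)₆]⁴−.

Summing ligand charges against the −4 overall charge gives an oxidation state of +2 for nickel.
Group 10 minus oxidation state 2 gives a d⁸ configuration.
In an octahedral field the d⁸ configuration is t₂g⁶e_g² (only one arrangement possible), giving 2 unpaired electrons.

2 unpaired electrons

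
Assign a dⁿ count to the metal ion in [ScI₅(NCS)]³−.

Ligand charges: each iodide is −1; each isothiocyanate is −1. With an overall charge of −3 the scandium centre must be in the +3 oxidation state.
Sc sits in group 3, so the d-electron count is 3 − 3 = 0.

d⁰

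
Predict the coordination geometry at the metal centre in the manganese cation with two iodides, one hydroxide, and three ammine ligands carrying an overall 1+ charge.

Each iodide is −1; each hydroxide is −1; ammonia is neutral; balancing the +1 overall charge requires Mn(IV).
Mn sits in group 7, so the d-electron count is 7 − 4 = 3.
Coordination number: 6.
Six donors around a single metal centre give an octahedral coordination sphere.

octahedral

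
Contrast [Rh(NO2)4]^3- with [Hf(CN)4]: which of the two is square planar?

[Rh(NO2)4]^3-

For [Rh(NO2)4]^3-: Each nitro (N-bound nitrite) is −1; balancing the −3 overall charge requires Rh(I). Rh sits in group 9, so the d-electron count is 9 − 1 = 8. A 4d d⁸ ion has a large crystal-field splitting; square planar leaves the high-energy d_{x²−y²} orbital empty and maximises CFSE. → square planar.
For [Hf(CN)4]: Each cyanide is −1; balancing the 0 overall charge requires Hf(IV). Hf sits in group 4, so the d-electron count is 4 − 4 = 0. A d⁰ ion has no crystal-field stabilisation preference between square planar and tetrahedral, so four ligands adopt the sterically favoured tetrahedral geometry. → tetrahedral.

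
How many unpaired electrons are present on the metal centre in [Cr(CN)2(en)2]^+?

Each cyanide is −1; ethylenediamine is neutral; balancing the +1 overall charge requires Cr(III).
Chromium is a group-6 element; Cr(III) is therefore d³.
Counting donor atoms: 2×cyanide (monodentate) → 2 donors; 2×ethylenediamine (bidentate) → 4 donors. Coordination number = 6.
In an octahedral field the d³ configuration is t₂g³e_g⁰ (only one arrangement possible), giving 3 unpaired electrons.

3 unpaired electrons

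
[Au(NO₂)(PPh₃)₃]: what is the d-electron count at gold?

Ligand charges: each nitro (N-bound nitrite) is −1; triphenylphosphine is neutral. With an overall charge of 0 the gold centre must be in the +1 oxidation state.
Gold is a group-11 element; Au(I) is therefore d¹⁰.

d10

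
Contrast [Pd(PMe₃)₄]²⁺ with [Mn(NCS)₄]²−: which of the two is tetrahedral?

[Mn(NCS)₄]²−

For [Pd(PMe₃)₄]²⁺: Trimethylphosphine is neutral; balancing the +2 overall charge requires Pd(II). Group 10 minus oxidation state 2 gives a d⁸ configuration. A 4d d⁸ ion has a large crystal-field splitting; square planar leaves the high-energy d_{x²−y²} orbital empty and maximises CFSE. → square planar.
For [Mn(NCS)₄]²−: Each isothiocyanate is −1; balancing the −2 overall charge requires Mn(II). Manganese is a group-7 element; Mn(II) is therefore d⁵. A high-spin d⁵ ion has zero CFSE in either geometry, so four ligands adopt the sterically favoured tetrahedral geometry. → tetrahedral.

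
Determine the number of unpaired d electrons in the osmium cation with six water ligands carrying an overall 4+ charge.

Ligand charges: water is neutral. With an overall charge of +4 the osmium centre must be in the +4 oxidation state.
Os sits in group 8, so the d-electron count is 8 − 4 = 4.
The spin state decides the count: a 5d ion has a large Δₒ and is invariably low-spin.
An octahedral low-spin d⁴ ion is t₂g⁴e_g⁰, giving 2 unpaired electrons.

2 unpaired electrons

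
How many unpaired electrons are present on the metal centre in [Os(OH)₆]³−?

Ligand charges: each hydroxide is −1. With an overall charge of −3 the osmium centre must be in the +3 oxidation state.
Group 8 minus oxidation state 3 gives a d⁵ configuration.
The spin state decides the count: a 5d ion has a large Δₒ and is invariably low-spin.
An octahedral low-spin d⁵ ion is t₂g⁵e_g⁰, giving 1 unpaired electron.

1 unpaired electron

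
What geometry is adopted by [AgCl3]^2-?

trigonal planar

Summing ligand charges against the −2 overall charge gives an oxidation state of +1 for silver.
Ag sits in group 11, so the d-electron count is 11 − 1 = 10.
Coordination number: 3.
Three ligands around a d¹⁰ centre minimise repulsion in a trigonal-planar arrangement.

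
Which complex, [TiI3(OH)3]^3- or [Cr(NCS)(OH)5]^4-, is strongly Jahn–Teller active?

[Cr(NCS)(OH)5]^4-

[TiI3(OH)3]^3-: Ligand charges: each iodide is −1; each hydroxide is −1. With an overall charge of −3 the titanium centre must be in the +3 oxidation state. Titanium is a group-4 element; Ti(III) is therefore d¹. The d¹ configuration leaves the e_g set evenly filled (or empty) — no strong Jahn–Teller driving force.
[Cr(NCS)(OH)5]^4-: Each isothiocyanate is −1; each hydroxide is −1; balancing the −4 overall charge requires Cr(II). Group 6 minus oxidation state 2 gives a d⁴ configuration. Hydroxide and isothiocyanate are weak-field ligands for a first-row metal, so the complex is high-spin. The t₂g³e_g¹ (high-spin) configuration has an unevenly filled e_g set; the Jahn–Teller theorem predicts a tetragonal distortion (typically axial elongation) to lift the degeneracy.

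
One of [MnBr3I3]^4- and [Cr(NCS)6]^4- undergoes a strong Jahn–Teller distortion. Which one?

[Cr(NCS)6]^4-

[MnBr3I3]^4-: Each bromide is −1; each iodide is −1; balancing the −4 overall charge requires Mn(II). Manganese is a group-7 element; Mn(II) is therefore d⁵. Bromide and iodide are weak-field ligands for a first-row metal, so the complex is high-spin. The d⁵ configuration leaves the e_g set evenly filled (or empty) — no strong Jahn–Teller driving force.
[Cr(NCS)6]^4-: Ligand charges: each isothiocyanate is −1. With an overall charge of −4 the chromium centre must be in the +2 oxidation state. Cr sits in group 6, so the d-electron count is 6 − 2 = 4. Isothiocyanate is a weak-field ligand for a first-row metal, so the complex is high-spin. The t₂g³e_g¹ (high-spin) configuration has an unevenly filled e_g set; the Jahn–Teller theorem predicts a tetragonal distortion (typically axial elongation) to lift the degeneracy.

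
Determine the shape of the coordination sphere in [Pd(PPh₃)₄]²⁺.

square planar

Triphenylphosphine is neutral; balancing the +2 overall charge requires Pd(II).
Palladium is a group-10 element; Pd(II) is therefore d⁸.
With 4 monodentate ligands the coordination number is 4.
A 4d d⁸ ion has a large crystal-field splitting; square planar leaves the high-energy d_{x²−y²} orbital empty and maximises CFSE.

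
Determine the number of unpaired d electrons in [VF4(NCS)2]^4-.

3

Ligand charges: each fluoride is −1; each isothiocyanate is −1. With an overall charge of −4 the vanadium centre must be in the +2 oxidation state.
Vanadium is a group-5 element; V(II) is therefore d³.
In an octahedral field the d³ configuration is t₂g³e_g⁰ (only one arrangement possible), giving 3 unpaired electrons.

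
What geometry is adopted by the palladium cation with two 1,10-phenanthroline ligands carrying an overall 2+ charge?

square planar

Summing ligand charges against the +2 overall charge gives an oxidation state of +2 for palladium.
Pd sits in group 10, so the d-electron count is 10 − 2 = 8.
Counting donor atoms: 2×1,10-phenanthroline (bidentate) → 4 donors. Coordination number = 4.
A 4d d⁸ ion has a large crystal-field splitting; square planar leaves the high-energy d_{x²−y²} orbital empty and maximises CFSE.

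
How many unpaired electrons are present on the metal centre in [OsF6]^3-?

1 unpaired electron

Each fluoride is −1; balancing the −3 overall charge requires Os(III).
Group 8 minus oxidation state 3 gives a d⁵ configuration.
The spin state decides the count: a 5d ion has a large Δₒ and is invariably low-spin.
An octahedral low-spin d⁵ ion is t₂g⁵e_g⁰, giving 1 unpaired electron.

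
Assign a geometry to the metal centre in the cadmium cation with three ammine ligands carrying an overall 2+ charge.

Ligand charges: ammonia is neutral. With an overall charge of +2 the cadmium centre must be in the +2 oxidation state.
Cadmium is a group-12 element; Cd(II) is therefore d¹⁰.
With 3 monodentate ligands the coordination number is 3.
Three ligands around a d¹⁰ centre minimise repulsion in a trigonal-planar arrangement.

trigonal planar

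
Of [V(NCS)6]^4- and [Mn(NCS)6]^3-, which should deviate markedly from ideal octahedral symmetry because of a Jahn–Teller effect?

[Mn(NCS)6]^3-

[V(NCS)6]^4-: Summing ligand charges against the −4 overall charge gives an oxidation state of +2 for vanadium. Vanadium is a group-5 element; V(II) is therefore d³. The d³ configuration leaves the e_g set evenly filled (or empty) — no strong Jahn–Teller driving force.
[Mn(NCS)6]^3-: Ligand charges: each isothiocyanate is −1. With an overall charge of −3 the manganese centre must be in the +3 oxidation state. Manganese is a group-7 element; Mn(III) is therefore d⁴. Isothiocyanate is a weak-field ligand for a first-row metal, so the complex is high-spin. The t₂g³e_g¹ (high-spin) configuration has an unevenly filled e_g set; the Jahn–Teller theorem predicts a tetragonal distortion (typically axial elongation) to lift the degeneracy.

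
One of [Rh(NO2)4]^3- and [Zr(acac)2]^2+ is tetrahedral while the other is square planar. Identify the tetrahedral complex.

For [Rh(NO2)4]^3-: Ligand charges: each nitro (N-bound nitrite) is −1. With an overall charge of −3 the rhodium centre must be in the +1 oxidation state. Rhodium is a group-9 element; Rh(I) is therefore d⁸. A 4d d⁸ ion has a large crystal-field splitting; square planar leaves the high-energy d_{x²−y²} orbital empty and maximises CFSE. → square planar.
For [Zr(acac)2]^2+: Ligand charges: each acetylacetonate is −1. With an overall charge of +2 the zirconium centre must be in the +4 oxidation state. Zirconium is a group-4 element; Zr(IV) is therefore d⁰. A d⁰ ion has no crystal-field stabilisation preference between square planar and tetrahedral, so four ligands adopt the sterically favoured tetrahedral geometry. → tetrahedral.

[Zr(acac)2]^2+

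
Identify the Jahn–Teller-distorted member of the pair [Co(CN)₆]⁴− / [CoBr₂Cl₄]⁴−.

[Co(CN)₆]⁴−

[Co(CN)₆]⁴−: Each cyanide is −1; balancing the −4 overall charge requires Co(II). Cobalt is a group-9 element; Co(II) is therefore d⁷. Cyanide is a strong-field ligand (high in the spectrochemical series) for a first-row metal, so the complex is low-spin. The t₂g⁶e_g¹ (low-spin) configuration has an unevenly filled e_g set; the Jahn–Teller theorem predicts a tetragonal distortion (typically axial elongation) to lift the degeneracy.
[CoBr₂Cl₄]⁴−: Ligand charges: each bromide is −1; each chloride is −1. With an overall charge of −4 the cobalt centre must be in the +2 oxidation state. Group 9 minus oxidation state 2 gives a d⁷ configuration. Bromide and chloride are weak-field ligands for a first-row metal, so the complex is high-spin. The d⁷ configuration leaves the e_g set evenly filled (or empty) — no strong Jahn–Teller driving force.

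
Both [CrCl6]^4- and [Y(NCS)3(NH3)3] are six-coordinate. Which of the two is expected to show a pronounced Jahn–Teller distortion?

[CrCl6]^4-

[CrCl6]^4-: Ligand charges: each chloride is −1. With an overall charge of −4 the chromium centre must be in the +2 oxidation state. Group 6 minus oxidation state 2 gives a d⁴ configuration. Chloride is a weak-field ligand for a first-row metal, so the complex is high-spin. The t₂g³e_g¹ (high-spin) configuration has an unevenly filled e_g set; the Jahn–Teller theorem predicts a tetragonal distortion (typically axial elongation) to lift the degeneracy.
[Y(NCS)3(NH3)3]: Summing ligand charges against the 0 overall charge gives an oxidation state of +3 for yttrium. Yttrium is a group-3 element; Y(III) is therefore d⁰. The d⁰ configuration leaves the e_g set evenly filled (or empty) — no strong Jahn–Teller driving force.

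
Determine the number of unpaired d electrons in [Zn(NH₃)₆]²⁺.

0

Ligand charges: ammonia is neutral. With an overall charge of +2 the zinc centre must be in the +2 oxidation state.
Zinc is a group-12 element; Zn(II) is therefore d¹⁰.
In an octahedral field the d¹⁰ configuration is t₂g⁶e_g⁴, giving 0 unpaired electrons.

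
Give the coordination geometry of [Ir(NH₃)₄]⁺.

Summing ligand charges against the +1 overall charge gives an oxidation state of +1 for iridium.
Group 9 minus oxidation state 1 gives a d⁸ configuration.
Coordination number: 4.
A 5d d⁸ ion has a large crystal-field splitting; square planar leaves the high-energy d_{x²−y²} orbital empty and maximises CFSE.

square planar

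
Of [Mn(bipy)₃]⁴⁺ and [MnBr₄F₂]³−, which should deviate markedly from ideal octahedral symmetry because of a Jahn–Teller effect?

[MnBr₄F₂]³−

[Mn(bipy)₃]⁴⁺: 2,2′-bipyridine is neutral; balancing the +4 overall charge requires Mn(IV). Group 7 minus oxidation state 4 gives a d³ configuration. The d³ configuration leaves the e_g set evenly filled (or empty) — no strong Jahn–Teller driving force.
[MnBr₄F₂]³−: Each bromide is −1; each fluoride is −1; balancing the −3 overall charge requires Mn(III). Mn sits in group 7, so the d-electron count is 7 − 3 = 4. Bromide and fluoride are weak-field ligands for a first-row metal, so the complex is high-spin. The t₂g³e_g¹ (high-spin) configuration has an unevenly filled e_g set; the Jahn–Teller theorem predicts a tetragonal distortion (typically axial elongation) to lift the degeneracy.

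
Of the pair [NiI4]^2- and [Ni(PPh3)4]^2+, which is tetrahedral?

For [NiI4]^2-: Each iodide is −1; balancing the −2 overall charge requires Ni(II). Group 10 minus oxidation state 2 gives a d⁸ configuration. Iodide is a weak-field ligand. With weak-field ligands the CFSE gain from square planar is small, so a 3d d⁸ ion takes the sterically preferred tetrahedral geometry. → tetrahedral.
For [Ni(PPh3)4]^2+: Ligand charges: triphenylphosphine is neutral. With an overall charge of +2 the nickel centre must be in the +2 oxidation state. Ni sits in group 10, so the d-electron count is 10 − 2 = 8. Triphenylphosphine is a strong-field ligand (high in the spectrochemical series). A 3d d⁸ ion with strong-field ligands gains enough CFSE to favour square planar over tetrahedral. → square planar.

[NiI4]^2-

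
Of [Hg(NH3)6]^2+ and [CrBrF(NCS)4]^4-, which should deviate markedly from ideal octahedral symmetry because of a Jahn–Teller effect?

[CrBrF(NCS)4]^4-

[Hg(NH3)6]^2+: Ammonia is neutral; balancing the +2 overall charge requires Hg(II). Hg sits in group 12, so the d-electron count is 12 − 2 = 10. The d¹⁰ configuration leaves the e_g set evenly filled (or empty) — no strong Jahn–Teller driving force.
[CrBrF(NCS)4]^4-: Ligand charges: each bromide is −1; each fluoride is −1; each isothiocyanate is −1. With an overall charge of −4 the chromium centre must be in the +2 oxidation state. Group 6 minus oxidation state 2 gives a d⁴ configuration. Bromide, fluoride, and isothiocyanate are weak-field ligands for a first-row metal, so the complex is high-spin. The t₂g³e_g¹ (high-spin) configuration has an unevenly filled e_g set; the Jahn–Teller theorem predicts a tetragonal distortion (typically axial elongation) to lift the degeneracy.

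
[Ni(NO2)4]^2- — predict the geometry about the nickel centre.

Summing ligand charges against the −2 overall charge gives an oxidation state of +2 for nickel.
Ni sits in group 10, so the d-electron count is 10 − 2 = 8.
With 4 monodentate ligands the coordination number is 4.
Nitro (N-bound nitrite) is a strong-field ligand (high in the spectrochemical series).
A 3d d⁸ ion with strong-field ligands gains enough CFSE to favour square planar over tetrahedral.

square planar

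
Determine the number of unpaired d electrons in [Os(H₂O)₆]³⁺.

Ligand charges: water is neutral. With an overall charge of +3 the osmium centre must be in the +3 oxidation state.
Osmium is a group-8 element; Os(III) is therefore d⁵.
The spin state decides the count: a 5d ion has a large Δₒ and is invariably low-spin.
An octahedral low-spin d⁵ ion is t₂g⁵e_g⁰, giving 1 unpaired electron.

1 unpaired electron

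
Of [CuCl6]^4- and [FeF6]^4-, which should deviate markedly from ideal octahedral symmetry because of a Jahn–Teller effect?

[CuCl6]^4-

[CuCl6]^4-: Ligand charges: each chloride is −1. With an overall charge of −4 the copper centre must be in the +2 oxidation state. Copper is a group-11 element; Cu(II) is therefore d⁹. The t₂g⁶e_g³ configuration has an unevenly filled e_g set; the Jahn–Teller theorem predicts a tetragonal distortion (typically axial elongation) to lift the degeneracy.
[FeF6]^4-: Ligand charges: each fluoride is −1. With an overall charge of −4 the iron centre must be in the +2 oxidation state. Fe sits in group 8, so the d-electron count is 8 − 2 = 6. Fluoride is a weak-field ligand for a first-row metal, so the complex is high-spin. The d⁶ configuration leaves the e_g set evenly filled (or empty) — no strong Jahn–Teller driving force.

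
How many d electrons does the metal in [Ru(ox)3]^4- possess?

d⁶

Each oxalate is −2; balancing the −4 overall charge requires Ru(II).
Ru sits in group 8, so the d-electron count is 8 − 2 = 6.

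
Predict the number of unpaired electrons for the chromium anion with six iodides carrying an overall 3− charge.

Each iodide is −1; balancing the −3 overall charge requires Cr(III).
Chromium is a group-6 element; Cr(III) is therefore d³.
In an octahedral field the d³ configuration is t₂g³e_g⁰ (only one arrangement possible), giving 3 unpaired electrons.

3 unpaired electrons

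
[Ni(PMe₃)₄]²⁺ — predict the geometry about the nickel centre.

Summing ligand charges against the +2 overall charge gives an oxidation state of +2 for nickel.
Group 10 minus oxidation state 2 gives a d⁸ configuration.
Coordination number: 4.
Trimethylphosphine is a strong-field ligand (high in the spectrochemical series).
A 3d d⁸ ion with strong-field ligands gains enough CFSE to favour square planar over tetrahedral.

square planar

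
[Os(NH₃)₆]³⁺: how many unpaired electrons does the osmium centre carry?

1

Summing ligand charges against the +3 overall charge gives an oxidation state of +3 for osmium.
Osmium is a group-8 element; Os(III) is therefore d⁵.
The spin state decides the count: a 5d ion has a large Δₒ and is invariably low-spin.
An octahedral low-spin d⁵ ion is t₂g⁵e_g⁰, giving 1 unpaired electron.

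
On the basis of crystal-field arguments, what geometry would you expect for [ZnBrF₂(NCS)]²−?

tetrahedral

Each bromide is −1; each fluoride is −1; each isothiocyanate is −1; balancing the −2 overall charge requires Zn(II).
Zn sits in group 12, so the d-electron count is 12 − 2 = 10.
Coordination number: 4.
A d¹⁰ ion has no crystal-field stabilisation preference between square planar and tetrahedral, so four ligands adopt the sterically favoured tetrahedral geometry.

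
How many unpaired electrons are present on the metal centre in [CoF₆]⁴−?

Ligand charges: each fluoride is −1. With an overall charge of −4 the cobalt centre must be in the +2 oxidation state.
Group 9 minus oxidation state 2 gives a d⁷ configuration.
The spin state decides the count: Fluoride is a weak-field ligand for a first-row metal, so the complex is high-spin.
An octahedral high-spin d⁷ ion is t₂g⁵e_g², giving 3 unpaired electrons.

3 unpaired electrons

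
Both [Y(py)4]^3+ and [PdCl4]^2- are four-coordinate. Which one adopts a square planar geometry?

[PdCl4]^2-

For [Y(py)4]^3+: Summing ligand charges against the +3 overall charge gives an oxidation state of +3 for yttrium. Y sits in group 3, so the d-electron count is 3 − 3 = 0. A d⁰ ion has no crystal-field stabilisation preference between square planar and tetrahedral, so four ligands adopt the sterically favoured tetrahedral geometry. → tetrahedral.
For [PdCl4]^2-: Ligand charges: each chloride is −1. With an overall charge of −2 the palladium centre must be in the +2 oxidation state. Palladium is a group-10 element; Pd(II) is therefore d⁸. A 4d d⁸ ion has a large crystal-field splitting; square planar leaves the high-energy d_{x²−y²} orbital empty and maximises CFSE. → square planar.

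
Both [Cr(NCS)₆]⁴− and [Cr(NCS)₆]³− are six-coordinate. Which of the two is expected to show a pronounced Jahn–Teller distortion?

[Cr(NCS)₆]⁴−

[Cr(NCS)₆]⁴−: Summing ligand charges against the −4 overall charge gives an oxidation state of +2 for chromium. Chromium is a group-6 element; Cr(II) is therefore d⁴. Isothiocyanate is a weak-field ligand for a first-row metal, so the complex is high-spin. The t₂g³e_g¹ (high-spin) configuration has an unevenly filled e_g set; the Jahn–Teller theorem predicts a tetragonal distortion (typically axial elongation) to lift the degeneracy.
[Cr(NCS)₆]³−: Each isothiocyanate is −1; balancing the −3 overall charge requires Cr(III). Chromium is a group-6 element; Cr(III) is therefore d³. The d³ configuration leaves the e_g set evenly filled (or empty) — no strong Jahn–Teller driving force.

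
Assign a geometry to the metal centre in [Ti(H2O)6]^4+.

octahedral

Summing ligand charges against the +4 overall charge gives an oxidation state of +4 for titanium.
Group 4 minus oxidation state 4 gives a d⁰ configuration.
With 6 monodentate ligands the coordination number is 6.
Six donors around a single metal centre give an octahedral coordination sphere.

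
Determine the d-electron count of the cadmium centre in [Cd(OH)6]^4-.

d¹⁰

Each hydroxide is −1; balancing the −4 overall charge requires Cd(II).
Cadmium is a group-12 element; Cd(II) is therefore d¹⁰.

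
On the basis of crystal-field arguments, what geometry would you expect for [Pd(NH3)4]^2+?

square planar

Ligand charges: ammonia is neutral. With an overall charge of +2 the palladium centre must be in the +2 oxidation state.
Pd sits in group 10, so the d-electron count is 10 − 2 = 8.
With 4 monodentate ligands the coordination number is 4.
A 4d d⁸ ion has a large crystal-field splitting; square planar leaves the high-energy d_{x²−y²} orbital empty and maximises CFSE.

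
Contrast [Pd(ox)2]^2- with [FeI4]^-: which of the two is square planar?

For [Pd(ox)2]^2-: Each oxalate is −2; balancing the −2 overall charge requires Pd(II). Palladium is a group-10 element; Pd(II) is therefore d⁸. A 4d d⁸ ion has a large crystal-field splitting; square planar leaves the high-energy d_{x²−y²} orbital empty and maximises CFSE. → square planar.
For [FeI4]^-: Summing ligand charges against the −1 overall charge gives an oxidation state of +3 for iron. Iron is a group-8 element; Fe(III) is therefore d⁵. A high-spin d⁵ ion has zero CFSE in either geometry, so four ligands adopt the sterically favoured tetrahedral geometry. → tetrahedral.

[Pd(ox)2]^2-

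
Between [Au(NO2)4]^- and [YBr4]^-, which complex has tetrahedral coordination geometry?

[YBr4]^-

For [Au(NO2)4]^-: Each nitro (N-bound nitrite) is −1; balancing the −1 overall charge requires Au(III). Au sits in group 11, so the d-electron count is 11 − 3 = 8. A 5d d⁸ ion has a large crystal-field splitting; square planar leaves the high-energy d_{x²−y²} orbital empty and maximises CFSE. → square planar.
For [YBr4]^-: Summing ligand charges against the −1 overall charge gives an oxidation state of +3 for yttrium. Group 3 minus oxidation state 3 gives a d⁰ configuration. A d⁰ ion has no crystal-field stabilisation preference between square planar and tetrahedral, so four ligands adopt the sterically favoured tetrahedral geometry. → tetrahedral.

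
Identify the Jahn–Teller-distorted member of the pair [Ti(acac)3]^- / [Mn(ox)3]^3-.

[Mn(ox)3]^3-

[Ti(acac)3]^-: Summing ligand charges against the −1 overall charge gives an oxidation state of +2 for titanium. Ti sits in group 4, so the d-electron count is 4 − 2 = 2. The d² configuration leaves the e_g set evenly filled (or empty) — no strong Jahn–Teller driving force.
[Mn(ox)3]^3-: Each oxalate is −2; balancing the −3 overall charge requires Mn(III). Manganese is a group-7 element; Mn(III) is therefore d⁴. Oxalate is a weak-field ligand for a first-row metal, so the complex is high-spin. The t₂g³e_g¹ (high-spin) configuration has an unevenly filled e_g set; the Jahn–Teller theorem predicts a tetragonal distortion (typically axial elongation) to lift the degeneracy.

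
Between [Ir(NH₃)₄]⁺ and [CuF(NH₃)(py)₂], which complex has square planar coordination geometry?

For [Ir(NH₃)₄]⁺: Ligand charges: ammonia is neutral. With an overall charge of +1 the iridium centre must be in the +1 oxidation state. Ir sits in group 9, so the d-electron count is 9 − 1 = 8. A 5d d⁸ ion has a large crystal-field splitting; square planar leaves the high-energy d_{x²−y²} orbital empty and maximises CFSE. → square planar.
For [CuF(NH₃)(py)₂]: Summing ligand charges against the 0 overall charge gives an oxidation state of +1 for copper. Group 11 minus oxidation state 1 gives a d¹⁰ configuration. A d¹⁰ ion has no crystal-field stabilisation preference between square planar and tetrahedral, so four ligands adopt the sterically favoured tetrahedral geometry. → tetrahedral.

[Ir(NH₃)₄]⁺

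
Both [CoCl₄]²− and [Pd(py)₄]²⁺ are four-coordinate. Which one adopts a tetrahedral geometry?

For [CoCl₄]²−: Each chloride is −1; balancing the −2 overall charge requires Co(II). Co sits in group 9, so the d-electron count is 9 − 2 = 7. For a high-spin 3d d⁷ ion with weak-field ligands the small Δₜ gives little square-planar CFSE advantage, so four ligands adopt the sterically favoured tetrahedral geometry. → tetrahedral.
For [Pd(py)₄]²⁺: Summing ligand charges against the +2 overall charge gives an oxidation state of +2 for palladium. Group 10 minus oxidation state 2 gives a d⁸ configuration. A 4d d⁸ ion has a large crystal-field splitting; square planar leaves the high-energy d_{x²−y²} orbital empty and maximises CFSE. → square planar.

[CoCl₄]²−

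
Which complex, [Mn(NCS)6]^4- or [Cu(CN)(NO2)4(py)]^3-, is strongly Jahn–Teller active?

[Cu(CN)(NO2)4(py)]^3-

[Mn(NCS)6]^4-: Ligand charges: each isothiocyanate is −1. With an overall charge of −4 the manganese centre must be in the +2 oxidation state. Mn sits in group 7, so the d-electron count is 7 − 2 = 5. Isothiocyanate is a weak-field ligand for a first-row metal, so the complex is high-spin. The d⁵ configuration leaves the e_g set evenly filled (or empty) — no strong Jahn–Teller driving force.
[Cu(CN)(NO2)4(py)]^3-: Each cyanide is −1; each nitro (N-bound nitrite) is −1; pyridine is neutral; balancing the −3 overall charge requires Cu(II). Group 11 minus oxidation state 2 gives a d⁹ configuration. The t₂g⁶e_g³ configuration has an unevenly filled e_g set; the Jahn–Teller theorem predicts a tetragonal distortion (typically axial elongation) to lift the degeneracy.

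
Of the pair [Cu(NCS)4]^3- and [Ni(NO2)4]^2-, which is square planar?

For [Cu(NCS)4]^3-: Summing ligand charges against the −3 overall charge gives an oxidation state of +1 for copper. Copper is a group-11 element; Cu(I) is therefore d¹⁰. A d¹⁰ ion has no crystal-field stabilisation preference between square planar and tetrahedral, so four ligands adopt the sterically favoured tetrahedral geometry. → tetrahedral.
For [Ni(NO2)4]^2-: Each nitro (N-bound nitrite) is −1; balancing the −2 overall charge requires Ni(II). Nickel is a group-10 element; Ni(II) is therefore d⁸. Nitro (N-bound nitrite) is a strong-field ligand (high in the spectrochemical series). A 3d d⁸ ion with strong-field ligands gains enough CFSE to favour square planar over tetrahedral. → square planar.

[Ni(NO2)4]^2-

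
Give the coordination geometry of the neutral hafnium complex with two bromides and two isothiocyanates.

Summing ligand charges against the 0 overall charge gives an oxidation state of +4 for hafnium.
Hf sits in group 4, so the d-electron count is 4 − 4 = 0.
Coordination number: 4.
A d⁰ ion has no crystal-field stabilisation preference between square planar and tetrahedral, so four ligands adopt the sterically favoured tetrahedral geometry.

tetrahedral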